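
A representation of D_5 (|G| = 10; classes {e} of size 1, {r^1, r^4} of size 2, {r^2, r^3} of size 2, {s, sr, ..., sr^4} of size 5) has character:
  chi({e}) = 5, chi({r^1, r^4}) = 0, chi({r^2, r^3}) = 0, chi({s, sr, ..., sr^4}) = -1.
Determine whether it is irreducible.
Not irreducible (reducible): <chi, chi> = 3 > 1.

Derivation: <chi, chi> = (1/|G|) sum_C |C| * |chi(C)|^2 = (1/10)[1*|5|^2 + 2*|0|^2 + 2*|0|^2 + 5*|-1|^2]
  = (1/10)[(25) + (0) + (0) + (5)] = 30/10 = 3.
A character is irreducible iff <chi, chi> = 1, so this representation is reducible.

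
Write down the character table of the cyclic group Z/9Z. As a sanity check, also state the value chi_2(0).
Character table of Z/9Z (irreps indexed chi_0,...,chi_8 with chi_k(m) = zeta_9^(k*m), zeta_9 = exp(2*pi*i/9)):
  irrep \ class  {0} (size 1)  {1} (size 1)    {2} (size 1)    {3} (size 1)    {4} (size 1)    {5} (size 1)    {6} (size 1)    {7} (size 1)    {8} (size 1)  
  chi_0          1             1               1               1               1               1               1               1               1             
  chi_1          1             exp(2*I*pi/9)   exp(4*I*pi/9)   exp(2*I*pi/3)   exp(8*I*pi/9)   exp(-8*I*pi/9)  exp(-2*I*pi/3)  exp(-4*I*pi/9)  exp(-2*I*pi/9)
  chi_2          1             exp(4*I*pi/9)   exp(8*I*pi/9)   exp(-2*I*pi/3)  exp(-2*I*pi/9)  exp(2*I*pi/9)   exp(2*I*pi/3)   exp(-8*I*pi/9)  exp(-4*I*pi/9)
  chi_3          1             exp(2*I*pi/3)   exp(-2*I*pi/3)  1               exp(2*I*pi/3)   exp(-2*I*pi/3)  1               exp(2*I*pi/3)   exp(-2*I*pi/3)
  chi_4          1             exp(8*I*pi/9)   exp(-2*I*pi/9)  exp(2*I*pi/3)   exp(-4*I*pi/9)  exp(4*I*pi/9)   exp(-2*I*pi/3)  exp(2*I*pi/9)   exp(-8*I*pi/9)
  chi_5          1             exp(-8*I*pi/9)  exp(2*I*pi/9)   exp(-2*I*pi/3)  exp(4*I*pi/9)   exp(-4*I*pi/9)  exp(2*I*pi/3)   exp(-2*I*pi/9)  exp(8*I*pi/9) 
  chi_6          1             exp(-2*I*pi/3)  exp(2*I*pi/3)   1               exp(-2*I*pi/3)  exp(2*I*pi/3)   1               exp(-2*I*pi/3)  exp(2*I*pi/3) 
  chi_7          1             exp(-4*I*pi/9)  exp(-8*I*pi/9)  exp(2*I*pi/3)   exp(2*I*pi/9)   exp(-2*I*pi/9)  exp(-2*I*pi/3)  exp(8*I*pi/9)   exp(4*I*pi/9) 
  chi_8          1             exp(-2*I*pi/9)  exp(-4*I*pi/9)  exp(-2*I*pi/3)  exp(-8*I*pi/9)  exp(8*I*pi/9)   exp(2*I*pi/3)   exp(4*I*pi/9)   exp(2*I*pi/9) 

Spot check: chi_2(0) = zeta_9^(2*0) = zeta_9^0 = 1.

Working: Z/9Z is abelian, so all 9 irreducible complex representations are 1-dimensional. They are given by chi_k(m) = zeta_9^(k*m) for k = 0,...,8. Row orthogonality: sum_m chi_k(m) conj(chi_l(m)) = 9 * [k = l].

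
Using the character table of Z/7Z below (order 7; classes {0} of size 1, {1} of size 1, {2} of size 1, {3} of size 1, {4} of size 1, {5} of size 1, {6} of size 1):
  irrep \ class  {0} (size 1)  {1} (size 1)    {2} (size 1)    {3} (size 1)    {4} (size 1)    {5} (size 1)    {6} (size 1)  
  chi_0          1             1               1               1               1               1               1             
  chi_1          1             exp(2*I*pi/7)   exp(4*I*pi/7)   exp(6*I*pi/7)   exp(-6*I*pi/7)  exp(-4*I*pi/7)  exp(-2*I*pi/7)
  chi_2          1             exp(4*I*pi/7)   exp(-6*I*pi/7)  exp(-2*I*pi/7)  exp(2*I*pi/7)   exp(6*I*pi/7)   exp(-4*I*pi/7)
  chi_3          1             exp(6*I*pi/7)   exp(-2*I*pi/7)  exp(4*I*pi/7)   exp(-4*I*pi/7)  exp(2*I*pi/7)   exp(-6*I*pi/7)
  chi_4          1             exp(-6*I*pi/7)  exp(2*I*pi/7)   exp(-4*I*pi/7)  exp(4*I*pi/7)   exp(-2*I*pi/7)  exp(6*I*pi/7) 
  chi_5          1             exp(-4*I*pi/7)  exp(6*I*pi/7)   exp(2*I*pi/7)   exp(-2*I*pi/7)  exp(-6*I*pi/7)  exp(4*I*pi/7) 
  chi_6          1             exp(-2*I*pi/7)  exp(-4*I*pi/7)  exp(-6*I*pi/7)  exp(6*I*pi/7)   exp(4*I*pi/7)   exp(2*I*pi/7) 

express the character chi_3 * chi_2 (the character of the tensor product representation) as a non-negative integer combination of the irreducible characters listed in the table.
chi_3 tensor chi_2 = chi_5 (all other irreducibles have multiplicity 0).

Why: The character of a tensor product is the pointwise product (chi_3 * chi_2)(C) = chi_3(C) * chi_2(C):
  {0}: (1)*(1), {1}: (exp(6*I*pi/7))*(exp(4*I*pi/7)), {2}: (exp(-2*I*pi/7))*(exp(-6*I*pi/7)), {3}: (exp(4*I*pi/7))*(exp(-2*I*pi/7)), {4}: (exp(-4*I*pi/7))*(exp(2*I*pi/7)), {5}: (exp(2*I*pi/7))*(exp(6*I*pi/7)), {6}: (exp(-6*I*pi/7))*(exp(-4*I*pi/7))
so (chi_3 * chi_2) takes values
  {0} -> 1, {1} -> exp(-4*I*pi/7), {2} -> exp(6*I*pi/7), {3} -> exp(2*I*pi/7), {4} -> exp(-2*I*pi/7), {5} -> exp(-6*I*pi/7), {6} -> exp(4*I*pi/7).
Now take the inner product of this character with each irreducible chi from the table, <chi_3*chi_2, chi> = (1/7) sum_C |C| (chi_3*chi_2)(C) conj(chi(C)):
  <chi_3*chi_2, chi_0> = (1/7)[1*(1)*conj(1) + 1*(exp(-4*I*pi/7))*conj(1) + 1*(exp(6*I*pi/7))*conj(1) + 1*(exp(2*I*pi/7))*conj(1) + 1*(exp(-2*I*pi/7))*conj(1) + 1*(exp(-6*I*pi/7))*conj(1) + 1*(exp(4*I*pi/7))*conj(1)]
      = (1/7)[(1) + (exp(-4*I*pi/7)) + (exp(6*I*pi/7)) + (exp(2*I*pi/7)) + (exp(-2*I*pi/7)) + (exp(-6*I*pi/7)) + (exp(4*I*pi/7))] = 0/7 = 0
  <chi_3*chi_2, chi_1> = (1/7)[1*(1)*conj(1) + 1*(exp(-4*I*pi/7))*conj(exp(2*I*pi/7)) + 1*(exp(6*I*pi/7))*conj(exp(4*I*pi/7)) + 1*(exp(2*I*pi/7))*conj(exp(6*I*pi/7)) + 1*(exp(-2*I*pi/7))*conj(exp(-6*I*pi/7)) + 1*(exp(-6*I*pi/7))*conj(exp(-4*I*pi/7)) + 1*(exp(4*I*pi/7))*conj(exp(-2*I*pi/7))]
      = (1/7)[(1) + (exp(-6*I*pi/7)) + (exp(2*I*pi/7)) + (exp(-4*I*pi/7)) + (exp(4*I*pi/7)) + (exp(-2*I*pi/7)) + (exp(6*I*pi/7))] = 0/7 = 0
  <chi_3*chi_2, chi_2> = (1/7)[1*(1)*conj(1) + 1*(exp(-4*I*pi/7))*conj(exp(4*I*pi/7)) + 1*(exp(6*I*pi/7))*conj(exp(-6*I*pi/7)) + 1*(exp(2*I*pi/7))*conj(exp(-2*I*pi/7)) + 1*(exp(-2*I*pi/7))*conj(exp(2*I*pi/7)) + 1*(exp(-6*I*pi/7))*conj(exp(6*I*pi/7)) + 1*(exp(4*I*pi/7))*conj(exp(-4*I*pi/7))]
      = (1/7)[(1) + (exp(6*I*pi/7)) + (exp(-2*I*pi/7)) + (exp(4*I*pi/7)) + (exp(-4*I*pi/7)) + (exp(2*I*pi/7)) + (exp(-6*I*pi/7))] = 0/7 = 0
  <chi_3*chi_2, chi_3> = (1/7)[1*(1)*conj(1) + 1*(exp(-4*I*pi/7))*conj(exp(6*I*pi/7)) + 1*(exp(6*I*pi/7))*conj(exp(-2*I*pi/7)) + 1*(exp(2*I*pi/7))*conj(exp(4*I*pi/7)) + 1*(exp(-2*I*pi/7))*conj(exp(-4*I*pi/7)) + 1*(exp(-6*I*pi/7))*conj(exp(2*I*pi/7)) + 1*(exp(4*I*pi/7))*conj(exp(-6*I*pi/7))]
      = (1/7)[(1) + (exp(4*I*pi/7)) + (exp(-6*I*pi/7)) + (exp(-2*I*pi/7)) + (exp(2*I*pi/7)) + (exp(6*I*pi/7)) + (exp(-4*I*pi/7))] = 0/7 = 0
  <chi_3*chi_2, chi_4> = (1/7)[1*(1)*conj(1) + 1*(exp(-4*I*pi/7))*conj(exp(-6*I*pi/7)) + 1*(exp(6*I*pi/7))*conj(exp(2*I*pi/7)) + 1*(exp(2*I*pi/7))*conj(exp(-4*I*pi/7)) + 1*(exp(-2*I*pi/7))*conj(exp(4*I*pi/7)) + 1*(exp(-6*I*pi/7))*conj(exp(-2*I*pi/7)) + 1*(exp(4*I*pi/7))*conj(exp(6*I*pi/7))]
      = (1/7)[(1) + (exp(2*I*pi/7)) + (exp(4*I*pi/7)) + (exp(6*I*pi/7)) + (exp(-6*I*pi/7)) + (exp(-4*I*pi/7)) + (exp(-2*I*pi/7))] = 0/7 = 0
  <chi_3*chi_2, chi_5> = (1/7)[1*(1)*conj(1) + 1*(exp(-4*I*pi/7))*conj(exp(-4*I*pi/7)) + 1*(exp(6*I*pi/7))*conj(exp(6*I*pi/7)) + 1*(exp(2*I*pi/7))*conj(exp(2*I*pi/7)) + 1*(exp(-2*I*pi/7))*conj(exp(-2*I*pi/7)) + 1*(exp(-6*I*pi/7))*conj(exp(-6*I*pi/7)) + 1*(exp(4*I*pi/7))*conj(exp(4*I*pi/7))]
      = (1/7)[(1) + (1) + (1) + (1) + (1) + (1) + (1)] = 7/7 = 1
  <chi_3*chi_2, chi_6> = (1/7)[1*(1)*conj(1) + 1*(exp(-4*I*pi/7))*conj(exp(-2*I*pi/7)) + 1*(exp(6*I*pi/7))*conj(exp(-4*I*pi/7)) + 1*(exp(2*I*pi/7))*conj(exp(-6*I*pi/7)) + 1*(exp(-2*I*pi/7))*conj(exp(6*I*pi/7)) + 1*(exp(-6*I*pi/7))*conj(exp(4*I*pi/7)) + 1*(exp(4*I*pi/7))*conj(exp(2*I*pi/7))]
      = (1/7)[(1) + (exp(-2*I*pi/7)) + (exp(-4*I*pi/7)) + (exp(-6*I*pi/7)) + (exp(6*I*pi/7)) + (exp(4*I*pi/7)) + (exp(2*I*pi/7))] = 0/7 = 0
(Exp terms are combined using exp(i*s)*conj(exp(i*t)) = exp(i*(s-t)), and sums of them are collapsed using the identity that for every m > 1 the m distinct m-th roots of unity sum to 0, e.g. 1 + exp(2*I*pi/3) + exp(-2*I*pi/3) = 0.)
Hence the multiplicities are chi_5: 1. Dimension check: dim(chi_3)*dim(chi_2) = 1*1 = 1 and sum (mult * dim) = 1*1 = 1.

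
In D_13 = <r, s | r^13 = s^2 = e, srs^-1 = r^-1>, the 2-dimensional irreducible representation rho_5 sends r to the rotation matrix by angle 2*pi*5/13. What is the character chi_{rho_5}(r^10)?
chi_{rho_5}(r^10) = 2*cos(2*pi*5*10/13) = 2*cos(4*pi/13)

Derivation: rho_5(r^10) is rotation by angle 2*pi*5*10/13, whose trace is 2*cos(2*pi*5*10/13) = 2*cos(4*pi/13).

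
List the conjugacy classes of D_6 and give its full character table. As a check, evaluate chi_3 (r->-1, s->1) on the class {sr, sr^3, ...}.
Conjugacy classes: {e} of size 1, {r^3} of size 1, {r^1, r^5} of size 2, {r^2, r^4} of size 2, {s, sr^2, ...} of size 3, {sr, sr^3, ...} of size 3.
Character table:
  irrep \ class              {e} (size 1)  {r^3} (size 1)  {r^1, r^5} (size 2)  {r^2, r^4} (size 2)  {s, sr^2, ...} (size 3)  {sr, sr^3, ...} (size 3)
  chi_1 (triv)               1             1               1                    1                    1                        1                       
  chi_2 (sign: r->1, s->-1)  1             1               1                    1                    -1                       -1                      
  chi_3 (r->-1, s->1)        1             -1              -1                   1                    1                        -1                      
  chi_4 (r->-1, s->-1)       1             -1              -1                   1                    -1                       1                       
  chi_5 (2d, j=1)            2             -2              1                    -1                   0                        0                       
  chi_6 (2d, j=2)            2             2               -1                   -1                   0                        0                       

Spot check: chi_3 (r->-1, s->1) on {sr, sr^3, ...} = -1.

Reasoning: D_6 has order 2*6 = 12 with 6 conjugacy classes, hence 6 irreducibles. Sum of squared dims 1 + 1 + 1 + 1 + 4 + 4 = 12 = |G|. Linear characters come from the abelianisation; the 2-dimensional irreps have character r^k -> 2*cos(2*pi*j*k/6), reflections -> 0.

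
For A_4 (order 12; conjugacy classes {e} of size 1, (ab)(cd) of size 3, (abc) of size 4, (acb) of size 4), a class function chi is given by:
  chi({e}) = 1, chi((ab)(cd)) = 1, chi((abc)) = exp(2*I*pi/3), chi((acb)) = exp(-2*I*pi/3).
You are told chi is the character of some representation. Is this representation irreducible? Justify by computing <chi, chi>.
Irreducible: <chi, chi> = 1.

Derivation: <chi, chi> = (1/|G|) sum_C |C| * |chi(C)|^2 = (1/12)[1*|1|^2 + 3*|1|^2 + 4*|exp(2*I*pi/3)|^2 + 4*|exp(-2*I*pi/3)|^2]
  = (1/12)[(1) + (3) + (4) + (4)] = 12/12 = 1.
(Exp terms are combined using exp(i*s)*conj(exp(i*t)) = exp(i*(s-t)), and sums of them are collapsed using the identity that for every m > 1 the m distinct m-th roots of unity sum to 0, e.g. 1 + exp(2*I*pi/3) + exp(-2*I*pi/3) = 0.)
A character is irreducible iff <chi, chi> = 1, so this representation is irreducible.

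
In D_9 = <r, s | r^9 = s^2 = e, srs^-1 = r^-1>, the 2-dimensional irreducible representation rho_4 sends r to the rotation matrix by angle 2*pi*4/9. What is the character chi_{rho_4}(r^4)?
chi_{rho_4}(r^4) = 2*cos(2*pi*4*4/9) = 2*cos(4*pi/9)

Proof sketch: rho_4(r^4) is rotation by angle 2*pi*4*4/9, whose trace is 2*cos(2*pi*4*4/9) = 2*cos(4*pi/9).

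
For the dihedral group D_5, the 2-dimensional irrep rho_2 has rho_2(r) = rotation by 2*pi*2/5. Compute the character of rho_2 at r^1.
chi_{rho_2}(r^1) = 2*cos(2*pi*2*1/5) = -sqrt(5)/2 - 1/2

rho_2(r^1) is rotation by angle 2*pi*2*1/5, whose trace is 2*cos(2*pi*2*1/5) = -sqrt(5)/2 - 1/2.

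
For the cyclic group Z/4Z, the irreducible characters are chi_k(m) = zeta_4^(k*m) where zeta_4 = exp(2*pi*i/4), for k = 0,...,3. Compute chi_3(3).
chi_3(3) = zeta_4^9 = I

Justification: chi_3(3) = zeta_4^(3*3) = zeta_4^9. Since zeta_4^4 = 1, this equals zeta_4^1 = exp(2*pi*i*1/4) = I.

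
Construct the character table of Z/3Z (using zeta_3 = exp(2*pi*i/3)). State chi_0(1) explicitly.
Character table of Z/3Z (irreps indexed chi_0,...,chi_2 with chi_k(m) = zeta_3^(k*m), zeta_3 = exp(2*pi*i/3)):
  irrep \ class  {0} (size 1)  {1} (size 1)    {2} (size 1)  
  chi_0          1             1               1             
  chi_1          1             exp(2*I*pi/3)   exp(-2*I*pi/3)
  chi_2          1             exp(-2*I*pi/3)  exp(2*I*pi/3) 

Spot check: chi_0(1) = zeta_3^(0*1) = zeta_3^0 = 1.

Justification: Z/3Z is abelian, so all 3 irreducible complex representations are 1-dimensional. They are given by chi_k(m) = zeta_3^(k*m) for k = 0,...,2. Row orthogonality: sum_m chi_k(m) conj(chi_l(m)) = 3 * [k = l].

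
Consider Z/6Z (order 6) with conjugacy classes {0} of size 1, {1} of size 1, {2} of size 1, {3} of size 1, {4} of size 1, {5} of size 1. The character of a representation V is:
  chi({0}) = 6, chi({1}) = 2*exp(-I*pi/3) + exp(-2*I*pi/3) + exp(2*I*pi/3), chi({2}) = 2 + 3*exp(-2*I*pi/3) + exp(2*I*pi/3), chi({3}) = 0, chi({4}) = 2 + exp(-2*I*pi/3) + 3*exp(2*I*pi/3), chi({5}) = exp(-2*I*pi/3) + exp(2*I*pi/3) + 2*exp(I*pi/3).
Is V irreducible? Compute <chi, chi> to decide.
Not irreducible (reducible): <chi, chi> = 8 > 1.

Reasoning: <chi, chi> = (1/|G|) sum_C |C| * |chi(C)|^2 = (1/6)[1*|6|^2 + 1*|2*exp(-I*pi/3) + exp(-2*I*pi/3) + exp(2*I*pi/3)|^2 + 1*|2 + 3*exp(-2*I*pi/3) + exp(2*I*pi/3)|^2 + 1*|0|^2 + 1*|2 + exp(-2*I*pi/3) + 3*exp(2*I*pi/3)|^2 + 1*|exp(-2*I*pi/3) + exp(2*I*pi/3) + 2*exp(I*pi/3)|^2]
  = (1/6)[(36) + (3) + (3) + (0) + (3) + (3)] = 48/6 = 8.
(Exp terms are combined using exp(i*s)*conj(exp(i*t)) = exp(i*(s-t)), and sums of them are collapsed using the identity that for every m > 1 the m distinct m-th roots of unity sum to 0, e.g. 1 + exp(2*I*pi/3) + exp(-2*I*pi/3) = 0.)
A character is irreducible iff <chi, chi> = 1, so this representation is reducible.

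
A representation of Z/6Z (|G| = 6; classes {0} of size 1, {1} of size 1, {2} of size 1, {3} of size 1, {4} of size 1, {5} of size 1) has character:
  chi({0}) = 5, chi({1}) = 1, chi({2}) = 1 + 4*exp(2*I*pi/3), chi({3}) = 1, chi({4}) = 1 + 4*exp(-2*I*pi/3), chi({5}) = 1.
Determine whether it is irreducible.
Not irreducible (reducible): <chi, chi> = 9 > 1.

Derivation: <chi, chi> = (1/|G|) sum_C |C| * |chi(C)|^2 = (1/6)[1*|5|^2 + 1*|1|^2 + 1*|1 + 4*exp(2*I*pi/3)|^2 + 1*|1|^2 + 1*|1 + 4*exp(-2*I*pi/3)|^2 + 1*|1|^2]
  = (1/6)[(25) + (1) + (13) + (1) + (13) + (1)] = 54/6 = 9.
(Exp terms are combined using exp(i*s)*conj(exp(i*t)) = exp(i*(s-t)), and sums of them are collapsed using the identity that for every m > 1 the m distinct m-th roots of unity sum to 0, e.g. 1 + exp(2*I*pi/3) + exp(-2*I*pi/3) = 0.)
A character is irreducible iff <chi, chi> = 1, so this representation is reducible.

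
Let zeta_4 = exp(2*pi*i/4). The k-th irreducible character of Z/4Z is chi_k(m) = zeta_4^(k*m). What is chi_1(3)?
chi_1(3) = zeta_4^3 = -I

Details: chi_1(3) = zeta_4^(1*3) = zeta_4^3. Since zeta_4^4 = 1, this equals zeta_4^3 = exp(2*pi*i*3/4) = -I.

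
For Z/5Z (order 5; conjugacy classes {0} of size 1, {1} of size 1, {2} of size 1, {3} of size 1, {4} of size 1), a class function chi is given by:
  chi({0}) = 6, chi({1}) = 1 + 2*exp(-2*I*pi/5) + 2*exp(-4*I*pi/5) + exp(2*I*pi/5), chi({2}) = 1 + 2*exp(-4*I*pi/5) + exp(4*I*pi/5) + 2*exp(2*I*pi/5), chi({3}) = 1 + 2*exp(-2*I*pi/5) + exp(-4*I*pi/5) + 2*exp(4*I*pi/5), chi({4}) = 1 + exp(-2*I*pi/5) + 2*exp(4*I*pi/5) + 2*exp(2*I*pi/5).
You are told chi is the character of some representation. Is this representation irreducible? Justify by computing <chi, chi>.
Not irreducible (reducible): <chi, chi> = 10 > 1.

Reasoning: <chi, chi> = (1/|G|) sum_C |C| * |chi(C)|^2 = (1/5)[1*|6|^2 + 1*|1 + 2*exp(-2*I*pi/5) + 2*exp(-4*I*pi/5) + exp(2*I*pi/5)|^2 + 1*|1 + 2*exp(-4*I*pi/5) + exp(4*I*pi/5) + 2*exp(2*I*pi/5)|^2 + 1*|1 + 2*exp(-2*I*pi/5) + exp(-4*I*pi/5) + 2*exp(4*I*pi/5)|^2 + 1*|1 + exp(-2*I*pi/5) + 2*exp(4*I*pi/5) + 2*exp(2*I*pi/5)|^2]
  = (1/5)[(36) + (10 + 7*exp(-2*I*pi/5) + 6*exp(-4*I*pi/5) + 6*exp(4*I*pi/5) + 7*exp(2*I*pi/5)) + (10 + 6*exp(-2*I*pi/5) + 7*exp(-4*I*pi/5) + 7*exp(4*I*pi/5) + 6*exp(2*I*pi/5)) + (10 + 6*exp(-2*I*pi/5) + 7*exp(-4*I*pi/5) + 7*exp(4*I*pi/5) + 6*exp(2*I*pi/5)) + (10 + 7*exp(-2*I*pi/5) + 6*exp(-4*I*pi/5) + 6*exp(4*I*pi/5) + 7*exp(2*I*pi/5))] = 50/5 = 10.
(Exp terms are combined using exp(i*s)*conj(exp(i*t)) = exp(i*(s-t)), and sums of them are collapsed using the identity that for every m > 1 the m distinct m-th roots of unity sum to 0, e.g. 1 + exp(2*I*pi/3) + exp(-2*I*pi/3) = 0.)
A character is irreducible iff <chi, chi> = 1, so this representation is reducible.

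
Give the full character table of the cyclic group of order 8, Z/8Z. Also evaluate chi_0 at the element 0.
Character table of Z/8Z (irreps indexed chi_0,...,chi_7 with chi_k(m) = zeta_8^(k*m), zeta_8 = exp(2*pi*i/8)):
  irrep \ class  {0} (size 1)  {1} (size 1)    {2} (size 1)  {3} (size 1)    {4} (size 1)  {5} (size 1)    {6} (size 1)  {7} (size 1)  
  chi_0          1             1               1             1               1             1               1             1             
  chi_1          1             exp(I*pi/4)     I             exp(3*I*pi/4)   -1            exp(-3*I*pi/4)  -I            exp(-I*pi/4)  
  chi_2          1             I               -1            -I              1             I               -1            -I            
  chi_3          1             exp(3*I*pi/4)   -I            exp(I*pi/4)     -1            exp(-I*pi/4)    I             exp(-3*I*pi/4)
  chi_4          1             -1              1             -1              1             -1              1             -1            
  chi_5          1             exp(-3*I*pi/4)  I             exp(-I*pi/4)    -1            exp(I*pi/4)     -I            exp(3*I*pi/4) 
  chi_6          1             -I              -1            I               1             -I              -1            I             
  chi_7          1             exp(-I*pi/4)    -I            exp(-3*I*pi/4)  -1            exp(3*I*pi/4)   I             exp(I*pi/4)   

Spot check: chi_0(0) = zeta_8^(0*0) = zeta_8^0 = 1.

Reasoning: Z/8Z is abelian, so all 8 irreducible complex representations are 1-dimensional. They are given by chi_k(m) = zeta_8^(k*m) for k = 0,...,7. Row orthogonality: sum_m chi_k(m) conj(chi_l(m)) = 8 * [k = l].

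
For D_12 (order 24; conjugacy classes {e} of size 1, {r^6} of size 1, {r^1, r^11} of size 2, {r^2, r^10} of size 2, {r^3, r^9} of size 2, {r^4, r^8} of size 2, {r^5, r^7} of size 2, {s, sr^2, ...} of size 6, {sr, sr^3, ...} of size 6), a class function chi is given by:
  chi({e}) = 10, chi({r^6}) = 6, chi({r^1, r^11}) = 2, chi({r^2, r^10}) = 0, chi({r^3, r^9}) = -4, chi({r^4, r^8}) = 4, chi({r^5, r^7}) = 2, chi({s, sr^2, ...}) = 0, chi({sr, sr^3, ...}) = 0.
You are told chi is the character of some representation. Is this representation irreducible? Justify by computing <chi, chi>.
Not irreducible (reducible): <chi, chi> = 9 > 1.

Proof sketch: <chi, chi> = (1/|G|) sum_C |C| * |chi(C)|^2 = (1/24)[1*|10|^2 + 1*|6|^2 + 2*|2|^2 + 2*|0|^2 + 2*|-4|^2 + 2*|4|^2 + 2*|2|^2 + 6*|0|^2 + 6*|0|^2]
  = (1/24)[(100) + (36) + (8) + (0) + (32) + (32) + (8) + (0) + (0)] = 216/24 = 9.
A character is irreducible iff <chi, chi> = 1, so this representation is reducible.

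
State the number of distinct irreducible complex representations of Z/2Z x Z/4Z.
8

Solution. The number of irreducible complex representations of a finite group equals its number of conjugacy classes. Z/2Z x Z/4Z is abelian of order 8, so every element is its own conjugacy class: 8 classes, so Z/2Z x Z/4Z (order 8) has exactly 8 irreducible complex representations.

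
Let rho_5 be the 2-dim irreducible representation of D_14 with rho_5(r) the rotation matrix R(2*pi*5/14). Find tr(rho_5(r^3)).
chi_{rho_5}(r^3) = 2*cos(2*pi*5*3/14) = 2*cos(15*pi/7)

rho_5(r^3) is rotation by angle 2*pi*5*3/14, whose trace is 2*cos(2*pi*5*3/14) = 2*cos(15*pi/7).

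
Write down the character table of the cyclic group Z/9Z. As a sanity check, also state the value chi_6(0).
Character table of Z/9Z (irreps indexed chi_0,...,chi_8 with chi_k(m) = zeta_9^(k*m), zeta_9 = exp(2*pi*i/9)):
  irrep \ class  {0} (size 1)  {1} (size 1)    {2} (size 1)    {3} (size 1)    {4} (size 1)    {5} (size 1)    {6} (size 1)    {7} (size 1)    {8} (size 1)  
  chi_0          1             1               1               1               1               1               1               1               1             
  chi_1          1             exp(2*I*pi/9)   exp(4*I*pi/9)   exp(2*I*pi/3)   exp(8*I*pi/9)   exp(-8*I*pi/9)  exp(-2*I*pi/3)  exp(-4*I*pi/9)  exp(-2*I*pi/9)
  chi_2          1             exp(4*I*pi/9)   exp(8*I*pi/9)   exp(-2*I*pi/3)  exp(-2*I*pi/9)  exp(2*I*pi/9)   exp(2*I*pi/3)   exp(-8*I*pi/9)  exp(-4*I*pi/9)
  chi_3          1             exp(2*I*pi/3)   exp(-2*I*pi/3)  1               exp(2*I*pi/3)   exp(-2*I*pi/3)  1               exp(2*I*pi/3)   exp(-2*I*pi/3)
  chi_4          1             exp(8*I*pi/9)   exp(-2*I*pi/9)  exp(2*I*pi/3)   exp(-4*I*pi/9)  exp(4*I*pi/9)   exp(-2*I*pi/3)  exp(2*I*pi/9)   exp(-8*I*pi/9)
  chi_5          1             exp(-8*I*pi/9)  exp(2*I*pi/9)   exp(-2*I*pi/3)  exp(4*I*pi/9)   exp(-4*I*pi/9)  exp(2*I*pi/3)   exp(-2*I*pi/9)  exp(8*I*pi/9) 
  chi_6          1             exp(-2*I*pi/3)  exp(2*I*pi/3)   1               exp(-2*I*pi/3)  exp(2*I*pi/3)   1               exp(-2*I*pi/3)  exp(2*I*pi/3) 
  chi_7          1             exp(-4*I*pi/9)  exp(-8*I*pi/9)  exp(2*I*pi/3)   exp(2*I*pi/9)   exp(-2*I*pi/9)  exp(-2*I*pi/3)  exp(8*I*pi/9)   exp(4*I*pi/9) 
  chi_8          1             exp(-2*I*pi/9)  exp(-4*I*pi/9)  exp(-2*I*pi/3)  exp(-8*I*pi/9)  exp(8*I*pi/9)   exp(2*I*pi/3)   exp(4*I*pi/9)   exp(2*I*pi/9) 

Spot check: chi_6(0) = zeta_9^(6*0) = zeta_9^0 = 1.

Justification: Z/9Z is abelian, so all 9 irreducible complex representations are 1-dimensional. They are given by chi_k(m) = zeta_9^(k*m) for k = 0,...,8. Row orthogonality: sum_m chi_k(m) conj(chi_l(m)) = 9 * [k = l].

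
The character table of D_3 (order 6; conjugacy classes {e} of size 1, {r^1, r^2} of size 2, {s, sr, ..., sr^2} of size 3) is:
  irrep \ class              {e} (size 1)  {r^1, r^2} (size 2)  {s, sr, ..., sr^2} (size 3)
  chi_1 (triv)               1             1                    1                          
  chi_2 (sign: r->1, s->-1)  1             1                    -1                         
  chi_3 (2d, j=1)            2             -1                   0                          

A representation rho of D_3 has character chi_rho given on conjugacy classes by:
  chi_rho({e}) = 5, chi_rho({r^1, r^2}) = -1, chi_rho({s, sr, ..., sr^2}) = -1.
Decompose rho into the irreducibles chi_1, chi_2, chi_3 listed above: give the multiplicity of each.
Multiplicities: chi_1: 0, chi_2: 1, chi_3: 2.

Solution. Use <chi_rho, chi> = (1/|G|) sum_C |C| * chi_rho(C) * conj(chi(C)) with |G| = 6 for each irreducible chi in the table:
  <chi_rho, chi_1> = (1/6)[1*(5)*conj(1) + 2*(-1)*conj(1) + 3*(-1)*conj(1)]
      = (1/6)[(5) + (-2) + (-3)] = 0/6 = 0
  <chi_rho, chi_2> = (1/6)[1*(5)*conj(1) + 2*(-1)*conj(1) + 3*(-1)*conj(-1)]
      = (1/6)[(5) + (-2) + (3)] = 6/6 = 1
  <chi_rho, chi_3> = (1/6)[1*(5)*conj(2) + 2*(-1)*conj(-1) + 3*(-1)*conj(0)]
      = (1/6)[(10) + (2) + (0)] = 12/6 = 2
Dimension check: dim(rho) = sum (mult * dim) = 0*1 + 1*1 + 2*2 = 5 = chi_rho(e) = 5.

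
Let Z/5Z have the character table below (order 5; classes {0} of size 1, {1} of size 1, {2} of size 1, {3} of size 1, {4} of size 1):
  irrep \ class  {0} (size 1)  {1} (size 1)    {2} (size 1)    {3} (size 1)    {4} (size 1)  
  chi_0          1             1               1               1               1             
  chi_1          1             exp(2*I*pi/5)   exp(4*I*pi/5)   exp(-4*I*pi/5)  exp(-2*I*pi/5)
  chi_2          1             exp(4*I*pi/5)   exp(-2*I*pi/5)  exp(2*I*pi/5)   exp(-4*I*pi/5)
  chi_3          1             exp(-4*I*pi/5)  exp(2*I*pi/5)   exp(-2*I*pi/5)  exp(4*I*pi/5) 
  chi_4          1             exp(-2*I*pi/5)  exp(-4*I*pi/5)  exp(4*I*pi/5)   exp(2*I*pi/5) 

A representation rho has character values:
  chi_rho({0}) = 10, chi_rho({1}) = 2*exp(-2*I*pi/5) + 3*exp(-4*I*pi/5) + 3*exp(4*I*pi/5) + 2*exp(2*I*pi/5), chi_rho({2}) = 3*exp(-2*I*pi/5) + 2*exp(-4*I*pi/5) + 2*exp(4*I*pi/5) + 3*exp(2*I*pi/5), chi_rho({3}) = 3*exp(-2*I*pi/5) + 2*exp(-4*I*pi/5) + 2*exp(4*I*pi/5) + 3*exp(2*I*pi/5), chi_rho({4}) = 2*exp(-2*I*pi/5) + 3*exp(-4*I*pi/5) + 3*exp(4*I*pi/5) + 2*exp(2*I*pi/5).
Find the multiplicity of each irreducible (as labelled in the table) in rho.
Multiplicities: chi_0: 0, chi_1: 2, chi_2: 3, chi_3: 3, chi_4: 2.

Working: Use <chi_rho, chi> = (1/|G|) sum_C |C| * chi_rho(C) * conj(chi(C)) with |G| = 5 for each irreducible chi in the table:
  <chi_rho, chi_0> = (1/5)[1*(10)*conj(1) + 1*(2*exp(-2*I*pi/5) + 3*exp(-4*I*pi/5) + 3*exp(4*I*pi/5) + 2*exp(2*I*pi/5))*conj(1) + 1*(3*exp(-2*I*pi/5) + 2*exp(-4*I*pi/5) + 2*exp(4*I*pi/5) + 3*exp(2*I*pi/5))*conj(1) + 1*(3*exp(-2*I*pi/5) + 2*exp(-4*I*pi/5) + 2*exp(4*I*pi/5) + 3*exp(2*I*pi/5))*conj(1) + 1*(2*exp(-2*I*pi/5) + 3*exp(-4*I*pi/5) + 3*exp(4*I*pi/5) + 2*exp(2*I*pi/5))*conj(1)]
      = (1/5)[(10) + (2*exp(-2*I*pi/5) + 3*exp(-4*I*pi/5) + 3*exp(4*I*pi/5) + 2*exp(2*I*pi/5)) + (3*exp(-2*I*pi/5) + 2*exp(-4*I*pi/5) + 2*exp(4*I*pi/5) + 3*exp(2*I*pi/5)) + (3*exp(-2*I*pi/5) + 2*exp(-4*I*pi/5) + 2*exp(4*I*pi/5) + 3*exp(2*I*pi/5)) + (2*exp(-2*I*pi/5) + 3*exp(-4*I*pi/5) + 3*exp(4*I*pi/5) + 2*exp(2*I*pi/5))] = 0/5 = 0
  <chi_rho, chi_1> = (1/5)[1*(10)*conj(1) + 1*(2*exp(-2*I*pi/5) + 3*exp(-4*I*pi/5) + 3*exp(4*I*pi/5) + 2*exp(2*I*pi/5))*conj(exp(2*I*pi/5)) + 1*(3*exp(-2*I*pi/5) + 2*exp(-4*I*pi/5) + 2*exp(4*I*pi/5) + 3*exp(2*I*pi/5))*conj(exp(4*I*pi/5)) + 1*(3*exp(-2*I*pi/5) + 2*exp(-4*I*pi/5) + 2*exp(4*I*pi/5) + 3*exp(2*I*pi/5))*conj(exp(-4*I*pi/5)) + 1*(2*exp(-2*I*pi/5) + 3*exp(-4*I*pi/5) + 3*exp(4*I*pi/5) + 2*exp(2*I*pi/5))*conj(exp(-2*I*pi/5))]
      = (1/5)[(10) + (2 + 2*exp(-4*I*pi/5) + 3*exp(4*I*pi/5) + 3*exp(2*I*pi/5)) + (2 + 3*exp(-2*I*pi/5) + 3*exp(4*I*pi/5) + 2*exp(2*I*pi/5)) + (2 + 2*exp(-2*I*pi/5) + 3*exp(-4*I*pi/5) + 3*exp(2*I*pi/5)) + (2 + 3*exp(-2*I*pi/5) + 3*exp(-4*I*pi/5) + 2*exp(4*I*pi/5))] = 10/5 = 2
  <chi_rho, chi_2> = (1/5)[1*(10)*conj(1) + 1*(2*exp(-2*I*pi/5) + 3*exp(-4*I*pi/5) + 3*exp(4*I*pi/5) + 2*exp(2*I*pi/5))*conj(exp(4*I*pi/5)) + 1*(3*exp(-2*I*pi/5) + 2*exp(-4*I*pi/5) + 2*exp(4*I*pi/5) + 3*exp(2*I*pi/5))*conj(exp(-2*I*pi/5)) + 1*(3*exp(-2*I*pi/5) + 2*exp(-4*I*pi/5) + 2*exp(4*I*pi/5) + 3*exp(2*I*pi/5))*conj(exp(2*I*pi/5)) + 1*(2*exp(-2*I*pi/5) + 3*exp(-4*I*pi/5) + 3*exp(4*I*pi/5) + 2*exp(2*I*pi/5))*conj(exp(-4*I*pi/5))]
      = (1/5)[(10) + (3 + 2*exp(-2*I*pi/5) + 2*exp(4*I*pi/5) + 3*exp(2*I*pi/5)) + (3 + 2*exp(-2*I*pi/5) + 2*exp(-4*I*pi/5) + 3*exp(4*I*pi/5)) + (3 + 3*exp(-4*I*pi/5) + 2*exp(4*I*pi/5) + 2*exp(2*I*pi/5)) + (3 + 3*exp(-2*I*pi/5) + 2*exp(-4*I*pi/5) + 2*exp(2*I*pi/5))] = 15/5 = 3
  <chi_rho, chi_3> = (1/5)[1*(10)*conj(1) + 1*(2*exp(-2*I*pi/5) + 3*exp(-4*I*pi/5) + 3*exp(4*I*pi/5) + 2*exp(2*I*pi/5))*conj(exp(-4*I*pi/5)) + 1*(3*exp(-2*I*pi/5) + 2*exp(-4*I*pi/5) + 2*exp(4*I*pi/5) + 3*exp(2*I*pi/5))*conj(exp(2*I*pi/5)) + 1*(3*exp(-2*I*pi/5) + 2*exp(-4*I*pi/5) + 2*exp(4*I*pi/5) + 3*exp(2*I*pi/5))*conj(exp(-2*I*pi/5)) + 1*(2*exp(-2*I*pi/5) + 3*exp(-4*I*pi/5) + 3*exp(4*I*pi/5) + 2*exp(2*I*pi/5))*conj(exp(4*I*pi/5))]
      = (1/5)[(10) + (3 + 3*exp(-2*I*pi/5) + 2*exp(-4*I*pi/5) + 2*exp(2*I*pi/5)) + (3 + 3*exp(-4*I*pi/5) + 2*exp(4*I*pi/5) + 2*exp(2*I*pi/5)) + (3 + 2*exp(-2*I*pi/5) + 2*exp(-4*I*pi/5) + 3*exp(4*I*pi/5)) + (3 + 2*exp(-2*I*pi/5) + 2*exp(4*I*pi/5) + 3*exp(2*I*pi/5))] = 15/5 = 3
  <chi_rho, chi_4> = (1/5)[1*(10)*conj(1) + 1*(2*exp(-2*I*pi/5) + 3*exp(-4*I*pi/5) + 3*exp(4*I*pi/5) + 2*exp(2*I*pi/5))*conj(exp(-2*I*pi/5)) + 1*(3*exp(-2*I*pi/5) + 2*exp(-4*I*pi/5) + 2*exp(4*I*pi/5) + 3*exp(2*I*pi/5))*conj(exp(-4*I*pi/5)) + 1*(3*exp(-2*I*pi/5) + 2*exp(-4*I*pi/5) + 2*exp(4*I*pi/5) + 3*exp(2*I*pi/5))*conj(exp(4*I*pi/5)) + 1*(2*exp(-2*I*pi/5) + 3*exp(-4*I*pi/5) + 3*exp(4*I*pi/5) + 2*exp(2*I*pi/5))*conj(exp(2*I*pi/5))]
      = (1/5)[(10) + (2 + 3*exp(-2*I*pi/5) + 3*exp(-4*I*pi/5) + 2*exp(4*I*pi/5)) + (2 + 2*exp(-2*I*pi/5) + 3*exp(-4*I*pi/5) + 3*exp(2*I*pi/5)) + (2 + 3*exp(-2*I*pi/5) + 3*exp(4*I*pi/5) + 2*exp(2*I*pi/5)) + (2 + 2*exp(-4*I*pi/5) + 3*exp(4*I*pi/5) + 3*exp(2*I*pi/5))] = 10/5 = 2
(Exp terms are combined using exp(i*s)*conj(exp(i*t)) = exp(i*(s-t)), and sums of them are collapsed using the identity that for every m > 1 the m distinct m-th roots of unity sum to 0, e.g. 1 + exp(2*I*pi/3) + exp(-2*I*pi/3) = 0.)
Dimension check: dim(rho) = sum (mult * dim) = 0*1 + 2*1 + 3*1 + 3*1 + 2*1 = 10 = chi_rho(e) = 10.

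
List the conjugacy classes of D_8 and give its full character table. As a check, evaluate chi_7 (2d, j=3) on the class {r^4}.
Conjugacy classes: {e} of size 1, {r^4} of size 1, {r^1, r^7} of size 2, {r^2, r^6} of size 2, {r^3, r^5} of size 2, {s, sr^2, ...} of size 4, {sr, sr^3, ...} of size 4.
Character table:
  irrep \ class              {e} (size 1)  {r^4} (size 1)  {r^1, r^7} (size 2)  {r^2, r^6} (size 2)  {r^3, r^5} (size 2)  {s, sr^2, ...} (size 4)  {sr, sr^3, ...} (size 4)
  chi_1 (triv)               1             1               1                    1                    1                    1                        1                       
  chi_2 (sign: r->1, s->-1)  1             1               1                    1                    1                    -1                       -1                      
  chi_3 (r->-1, s->1)        1             1               -1                   1                    -1                   1                        -1                      
  chi_4 (r->-1, s->-1)       1             1               -1                   1                    -1                   -1                       1                       
  chi_5 (2d, j=1)            2             -2              sqrt(2)              0                    -sqrt(2)             0                        0                       
  chi_6 (2d, j=2)            2             2               0                    -2                   0                    0                        0                       
  chi_7 (2d, j=3)            2             -2              -sqrt(2)             0                    sqrt(2)              0                        0                       

Spot check: chi_7 (2d, j=3) on {r^4} = -2.

Justification: D_8 has order 2*8 = 16 with 7 conjugacy classes, hence 7 irreducibles. Sum of squared dims 1 + 1 + 1 + 1 + 4 + 4 + 4 = 16 = |G|. Linear characters come from the abelianisation; the 2-dimensional irreps have character r^k -> 2*cos(2*pi*j*k/8), reflections -> 0.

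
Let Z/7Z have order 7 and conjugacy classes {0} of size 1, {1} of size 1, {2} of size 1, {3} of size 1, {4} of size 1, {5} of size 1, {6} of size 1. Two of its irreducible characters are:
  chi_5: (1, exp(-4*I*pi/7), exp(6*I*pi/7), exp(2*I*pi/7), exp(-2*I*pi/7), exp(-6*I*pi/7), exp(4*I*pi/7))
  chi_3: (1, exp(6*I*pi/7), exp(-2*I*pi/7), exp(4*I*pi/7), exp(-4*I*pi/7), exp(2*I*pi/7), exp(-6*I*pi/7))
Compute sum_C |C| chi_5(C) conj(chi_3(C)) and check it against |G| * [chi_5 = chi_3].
Sum = 0; so <chi_5, chi_3> = 0 (distinct irreducibles are orthogonal).

Argument: Compute term by term over conjugacy classes (|C| * chi_5(C) * conj(chi_3(C))):
  1*(1)*conj(1) + 1*(exp(-4*I*pi/7))*conj(exp(6*I*pi/7)) + 1*(exp(6*I*pi/7))*conj(exp(-2*I*pi/7)) + 1*(exp(2*I*pi/7))*conj(exp(4*I*pi/7)) + 1*(exp(-2*I*pi/7))*conj(exp(-4*I*pi/7)) + 1*(exp(-6*I*pi/7))*conj(exp(2*I*pi/7)) + 1*(exp(4*I*pi/7))*conj(exp(-6*I*pi/7))
  = (1) + (exp(4*I*pi/7)) + (exp(-6*I*pi/7)) + (exp(-2*I*pi/7)) + (exp(2*I*pi/7)) + (exp(6*I*pi/7)) + (exp(-4*I*pi/7))
  = 0.
(Exp terms are combined using exp(i*s)*conj(exp(i*t)) = exp(i*(s-t)), and sums of them are collapsed using the identity that for every m > 1 the m distinct m-th roots of unity sum to 0, e.g. 1 + exp(2*I*pi/3) + exp(-2*I*pi/3) = 0.)
Dividing by |G| = 7 gives 0/7 = 0, matching the row-orthogonality relation <chi_5, chi_3> = [chi_5 = chi_3].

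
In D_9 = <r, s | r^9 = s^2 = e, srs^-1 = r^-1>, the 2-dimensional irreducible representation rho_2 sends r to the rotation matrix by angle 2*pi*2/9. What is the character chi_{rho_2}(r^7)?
chi_{rho_2}(r^7) = 2*cos(2*pi*2*7/9) = -2*cos(pi/9)

Why: rho_2(r^7) is rotation by angle 2*pi*2*7/9, whose trace is 2*cos(2*pi*2*7/9) = -2*cos(pi/9).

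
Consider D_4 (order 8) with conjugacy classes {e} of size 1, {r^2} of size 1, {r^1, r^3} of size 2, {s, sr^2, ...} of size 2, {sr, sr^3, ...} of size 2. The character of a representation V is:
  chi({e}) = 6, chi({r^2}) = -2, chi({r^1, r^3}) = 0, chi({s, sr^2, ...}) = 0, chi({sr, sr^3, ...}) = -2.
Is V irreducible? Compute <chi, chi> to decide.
Not irreducible (reducible): <chi, chi> = 6 > 1.

Derivation: <chi, chi> = (1/|G|) sum_C |C| * |chi(C)|^2 = (1/8)[1*|6|^2 + 1*|-2|^2 + 2*|0|^2 + 2*|0|^2 + 2*|-2|^2]
  = (1/8)[(36) + (4) + (0) + (0) + (8)] = 48/8 = 6.
A character is irreducible iff <chi, chi> = 1, so this representation is reducible.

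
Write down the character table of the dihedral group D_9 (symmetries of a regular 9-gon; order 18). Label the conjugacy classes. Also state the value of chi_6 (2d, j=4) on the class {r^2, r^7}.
Conjugacy classes: {e} of size 1, {r^1, r^8} of size 2, {r^2, r^7} of size 2, {r^3, r^6} of size 2, {r^4, r^5} of size 2, {s, sr, ..., sr^8} of size 9.
Character table:
  irrep \ class              {e} (size 1)  {r^1, r^8} (size 2)  {r^2, r^7} (size 2)  {r^3, r^6} (size 2)  {r^4, r^5} (size 2)  {s, sr, ..., sr^8} (size 9)
  chi_1 (triv)               1             1                    1                    1                    1                    1                          
  chi_2 (sign: r->1, s->-1)  1             1                    1                    1                    1                    -1                         
  chi_3 (2d, j=1)            2             2*cos(2*pi/9)        2*cos(4*pi/9)        -1                   -2*cos(pi/9)         0                          
  chi_4 (2d, j=2)            2             2*cos(4*pi/9)        -2*cos(pi/9)         -1                   2*cos(2*pi/9)        0                          
  chi_5 (2d, j=3)            2             -1                   -1                   2                    -1                   0                          
  chi_6 (2d, j=4)            2             -2*cos(pi/9)         2*cos(2*pi/9)        -1                   2*cos(4*pi/9)        0                          

Spot check: chi_6 (2d, j=4) on {r^2, r^7} = 2*cos(2*pi/9).

Derivation: D_9 has order 2*9 = 18 with 6 conjugacy classes, hence 6 irreducibles. Sum of squared dims 1 + 1 + 4 + 4 + 4 + 4 = 18 = |G|. Linear characters come from the abelianisation; the 2-dimensional irreps have character r^k -> 2*cos(2*pi*j*k/9), reflections -> 0.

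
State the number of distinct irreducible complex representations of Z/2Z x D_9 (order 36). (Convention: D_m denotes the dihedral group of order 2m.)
12

The number of irreducible complex representations of a finite group equals its number of conjugacy classes. For a direct product, #classes(G x H) = #classes(G) * #classes(H). Z/2Z has 2 classes (abelian), D_9 has 6 classes, so 2 * 6 = 12, so Z/2Z x D_9 (order 36) has exactly 12 irreducible complex representations.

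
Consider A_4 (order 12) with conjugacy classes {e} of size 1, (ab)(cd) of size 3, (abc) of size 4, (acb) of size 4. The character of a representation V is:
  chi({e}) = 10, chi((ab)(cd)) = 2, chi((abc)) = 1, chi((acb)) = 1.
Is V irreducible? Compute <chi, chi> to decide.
Not irreducible (reducible): <chi, chi> = 10 > 1.

Explanation: <chi, chi> = (1/|G|) sum_C |C| * |chi(C)|^2 = (1/12)[1*|10|^2 + 3*|2|^2 + 4*|1|^2 + 4*|1|^2]
  = (1/12)[(100) + (12) + (4) + (4)] = 120/12 = 10.
(Exp terms are combined using exp(i*s)*conj(exp(i*t)) = exp(i*(s-t)), and sums of them are collapsed using the identity that for every m > 1 the m distinct m-th roots of unity sum to 0, e.g. 1 + exp(2*I*pi/3) + exp(-2*I*pi/3) = 0.)
A character is irreducible iff <chi, chi> = 1, so this representation is reducible.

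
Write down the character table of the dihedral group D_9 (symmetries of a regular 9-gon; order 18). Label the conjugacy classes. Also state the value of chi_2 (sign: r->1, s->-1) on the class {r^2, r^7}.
Conjugacy classes: {e} of size 1, {r^1, r^8} of size 2, {r^2, r^7} of size 2, {r^3, r^6} of size 2, {r^4, r^5} of size 2, {s, sr, ..., sr^8} of size 9.
Character table:
  irrep \ class              {e} (size 1)  {r^1, r^8} (size 2)  {r^2, r^7} (size 2)  {r^3, r^6} (size 2)  {r^4, r^5} (size 2)  {s, sr, ..., sr^8} (size 9)
  chi_1 (triv)               1             1                    1                    1                    1                    1                          
  chi_2 (sign: r->1, s->-1)  1             1                    1                    1                    1                    -1                         
  chi_3 (2d, j=1)            2             2*cos(2*pi/9)        2*cos(4*pi/9)        -1                   -2*cos(pi/9)         0                          
  chi_4 (2d, j=2)            2             2*cos(4*pi/9)        -2*cos(pi/9)         -1                   2*cos(2*pi/9)        0                          
  chi_5 (2d, j=3)            2             -1                   -1                   2                    -1                   0                          
  chi_6 (2d, j=4)            2             -2*cos(pi/9)         2*cos(2*pi/9)        -1                   2*cos(4*pi/9)        0                          

Spot check: chi_2 (sign: r->1, s->-1) on {r^2, r^7} = 1.

Working: D_9 has order 2*9 = 18 with 6 conjugacy classes, hence 6 irreducibles. Sum of squared dims 1 + 1 + 4 + 4 + 4 + 4 = 18 = |G|. Linear characters come from the abelianisation; the 2-dimensional irreps have character r^k -> 2*cos(2*pi*j*k/9), reflections -> 0.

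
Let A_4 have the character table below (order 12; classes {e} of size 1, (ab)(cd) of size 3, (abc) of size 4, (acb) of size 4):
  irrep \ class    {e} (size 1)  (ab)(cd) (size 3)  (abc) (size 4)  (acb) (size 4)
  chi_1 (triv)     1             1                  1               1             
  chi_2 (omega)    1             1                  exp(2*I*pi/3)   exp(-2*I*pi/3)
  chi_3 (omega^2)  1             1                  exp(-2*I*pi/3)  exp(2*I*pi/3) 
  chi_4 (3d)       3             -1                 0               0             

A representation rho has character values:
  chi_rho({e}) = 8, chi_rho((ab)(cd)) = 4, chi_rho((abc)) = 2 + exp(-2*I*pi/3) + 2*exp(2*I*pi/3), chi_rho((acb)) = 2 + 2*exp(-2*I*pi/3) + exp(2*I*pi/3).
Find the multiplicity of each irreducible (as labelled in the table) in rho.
Multiplicities: chi_1: 2, chi_2: 2, chi_3: 1, chi_4: 1.

Argument: Use <chi_rho, chi> = (1/|G|) sum_C |C| * chi_rho(C) * conj(chi(C)) with |G| = 12 for each irreducible chi in the table:
  <chi_rho, chi_1> = (1/12)[1*(8)*conj(1) + 3*(4)*conj(1) + 4*(2 + exp(-2*I*pi/3) + 2*exp(2*I*pi/3))*conj(1) + 4*(2 + 2*exp(-2*I*pi/3) + exp(2*I*pi/3))*conj(1)]
      = (1/12)[(8) + (12) + (8 + 4*exp(-2*I*pi/3) + 8*exp(2*I*pi/3)) + (8 + 8*exp(-2*I*pi/3) + 4*exp(2*I*pi/3))] = 24/12 = 2
  <chi_rho, chi_2> = (1/12)[1*(8)*conj(1) + 3*(4)*conj(1) + 4*(2 + exp(-2*I*pi/3) + 2*exp(2*I*pi/3))*conj(exp(2*I*pi/3)) + 4*(2 + 2*exp(-2*I*pi/3) + exp(2*I*pi/3))*conj(exp(-2*I*pi/3))]
      = (1/12)[(8) + (12) + (8 + 8*exp(-2*I*pi/3) + 4*exp(2*I*pi/3)) + (8 + 4*exp(-2*I*pi/3) + 8*exp(2*I*pi/3))] = 24/12 = 2
  <chi_rho, chi_3> = (1/12)[1*(8)*conj(1) + 3*(4)*conj(1) + 4*(2 + exp(-2*I*pi/3) + 2*exp(2*I*pi/3))*conj(exp(-2*I*pi/3)) + 4*(2 + 2*exp(-2*I*pi/3) + exp(2*I*pi/3))*conj(exp(2*I*pi/3))]
      = (1/12)[(8) + (12) + (-4) + (-4)] = 12/12 = 1
  <chi_rho, chi_4> = (1/12)[1*(8)*conj(3) + 3*(4)*conj(-1) + 4*(2 + exp(-2*I*pi/3) + 2*exp(2*I*pi/3))*conj(0) + 4*(2 + 2*exp(-2*I*pi/3) + exp(2*I*pi/3))*conj(0)]
      = (1/12)[(24) + (-12) + (0) + (0)] = 12/12 = 1
(Exp terms are combined using exp(i*s)*conj(exp(i*t)) = exp(i*(s-t)), and sums of them are collapsed using the identity that for every m > 1 the m distinct m-th roots of unity sum to 0, e.g. 1 + exp(2*I*pi/3) + exp(-2*I*pi/3) = 0.)
Dimension check: dim(rho) = sum (mult * dim) = 2*1 + 2*1 + 1*1 + 1*3 = 8 = chi_rho(e) = 8.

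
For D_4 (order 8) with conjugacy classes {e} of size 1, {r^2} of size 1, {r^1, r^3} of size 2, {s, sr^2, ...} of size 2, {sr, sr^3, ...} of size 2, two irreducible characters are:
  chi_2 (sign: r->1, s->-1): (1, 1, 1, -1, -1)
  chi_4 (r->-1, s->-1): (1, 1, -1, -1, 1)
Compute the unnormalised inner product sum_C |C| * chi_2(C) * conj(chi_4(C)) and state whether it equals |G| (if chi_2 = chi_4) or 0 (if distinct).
Sum = 0; so <chi_2, chi_4> = 0 (distinct irreducibles are orthogonal).

Why: Compute term by term over conjugacy classes (|C| * chi_2(C) * conj(chi_4(C))):
  1*(1)*conj(1) + 1*(1)*conj(1) + 2*(1)*conj(-1) + 2*(-1)*conj(-1) + 2*(-1)*conj(1)
  = (1) + (1) + (-2) + (2) + (-2)
  = 0.
Dividing by |G| = 8 gives 0/8 = 0, matching the row-orthogonality relation <chi_2, chi_4> = [chi_2 = chi_4].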